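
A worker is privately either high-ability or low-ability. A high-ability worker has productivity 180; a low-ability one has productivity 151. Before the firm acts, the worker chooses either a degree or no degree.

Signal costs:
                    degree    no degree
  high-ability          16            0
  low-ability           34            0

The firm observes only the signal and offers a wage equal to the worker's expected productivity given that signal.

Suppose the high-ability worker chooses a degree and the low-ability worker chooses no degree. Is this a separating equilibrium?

If types separate, degree earns payment 180 and no degree earns 151.
High-ability: degree gives 180 − 16 = 164; no degree gives 151 − 0 = 151. No deviation. ✓
Low-ability: no degree gives 151 − 0 = 151; degree gives 180 − 34 = 146. No deviation. ✓
Both incentive constraints hold.

Yes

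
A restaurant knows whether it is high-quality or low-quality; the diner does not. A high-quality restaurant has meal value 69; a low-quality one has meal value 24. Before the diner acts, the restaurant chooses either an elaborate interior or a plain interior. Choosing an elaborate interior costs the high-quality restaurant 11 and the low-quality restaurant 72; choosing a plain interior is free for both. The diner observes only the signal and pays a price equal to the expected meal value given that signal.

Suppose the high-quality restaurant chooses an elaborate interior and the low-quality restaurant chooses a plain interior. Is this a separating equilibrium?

If types separate, elaborate interior earns payment 69 and plain interior earns 24.
High-quality: elaborate interior gives 69 − 11 = 58; plain interior gives 24 − 0 = 24. No deviation. ✓
Low-quality: plain interior gives 24 − 0 = 24; elaborate interior gives 69 − 72 = -3. No deviation. ✓
Both incentive constraints hold.

Yes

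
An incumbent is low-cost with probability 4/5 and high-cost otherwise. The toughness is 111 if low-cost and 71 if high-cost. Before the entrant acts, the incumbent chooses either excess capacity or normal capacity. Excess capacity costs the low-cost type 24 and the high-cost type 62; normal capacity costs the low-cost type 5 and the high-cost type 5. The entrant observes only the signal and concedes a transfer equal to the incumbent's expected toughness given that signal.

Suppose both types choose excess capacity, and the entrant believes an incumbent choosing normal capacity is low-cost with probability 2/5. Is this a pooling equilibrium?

No

At the pooled signal (excess capacity) the entrant holds the prior 4/5 and pays 4/5·111 + 1/5·71 = 103. Off-path (normal capacity) belief 2/5 gives 2/5·111 + 3/5·71 = 87.
Low-cost: excess capacity gives 103 − 24 = 79; normal capacity gives 87 − 5 = 82. Deviates. ✗
High-cost: excess capacity gives 103 − 62 = 41; normal capacity gives 87 − 5 = 82. Deviates. ✗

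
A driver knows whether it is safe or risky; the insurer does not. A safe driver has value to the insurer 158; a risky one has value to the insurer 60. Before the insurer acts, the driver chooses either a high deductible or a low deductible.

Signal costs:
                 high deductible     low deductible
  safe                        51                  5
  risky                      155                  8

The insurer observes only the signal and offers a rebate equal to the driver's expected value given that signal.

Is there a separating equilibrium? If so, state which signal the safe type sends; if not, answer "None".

Try safe → high deductible, risky → low deductible:
  If types separate, high deductible earns payment 158 and low deductible earns 60.
  Safe: high deductible gives 158 − 51 = 107; low deductible gives 60 − 5 = 55. No deviation. ✓
  Risky: low deductible gives 60 − 8 = 52; high deductible gives 158 − 155 = 3. No deviation. ✓
Both hold — the safe type sends high deductible.

high deductible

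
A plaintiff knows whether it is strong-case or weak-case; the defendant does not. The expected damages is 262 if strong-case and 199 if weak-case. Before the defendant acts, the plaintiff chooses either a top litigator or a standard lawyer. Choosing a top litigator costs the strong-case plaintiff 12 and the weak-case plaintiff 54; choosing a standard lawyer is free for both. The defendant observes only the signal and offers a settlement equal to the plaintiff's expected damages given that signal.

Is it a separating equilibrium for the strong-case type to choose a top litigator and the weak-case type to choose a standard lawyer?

No

If types separate, top litigator earns payment 262 and standard lawyer earns 199.
Strong-case: top litigator gives 262 − 12 = 250; standard lawyer gives 199 − 0 = 199. No deviation. ✓
Weak-case: standard lawyer gives 199 − 0 = 199; top litigator gives 262 − 54 = 208. Would deviate. ✗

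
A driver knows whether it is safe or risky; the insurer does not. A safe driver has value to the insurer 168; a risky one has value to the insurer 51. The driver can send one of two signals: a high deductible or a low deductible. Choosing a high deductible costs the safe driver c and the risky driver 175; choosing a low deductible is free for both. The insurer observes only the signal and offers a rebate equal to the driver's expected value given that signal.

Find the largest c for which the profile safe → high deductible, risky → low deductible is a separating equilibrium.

Under separation: high deductible → safe (pays 168); low deductible → risky (pays 51).
Risky: 51 − 0 = 51 ≥ 168 − 175 = -7. Holds regardless of c. ✓
Safe: 168 − c ≥ 51 − 0, so c ≤ 168 − 51 = 117.

117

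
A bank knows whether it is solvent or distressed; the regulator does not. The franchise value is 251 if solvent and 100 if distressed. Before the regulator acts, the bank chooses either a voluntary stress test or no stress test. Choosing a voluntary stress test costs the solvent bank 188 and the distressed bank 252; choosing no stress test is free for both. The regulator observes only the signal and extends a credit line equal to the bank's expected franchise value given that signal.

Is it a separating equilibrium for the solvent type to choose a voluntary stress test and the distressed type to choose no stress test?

No

If types separate, stress test earns payment 251 and no stress test earns 100.
Solvent: stress test gives 251 − 188 = 63; no stress test gives 100 − 0 = 100. Would deviate. ✗
Distressed: no stress test gives 100 − 0 = 100; stress test gives 251 − 252 = -1. No deviation. ✓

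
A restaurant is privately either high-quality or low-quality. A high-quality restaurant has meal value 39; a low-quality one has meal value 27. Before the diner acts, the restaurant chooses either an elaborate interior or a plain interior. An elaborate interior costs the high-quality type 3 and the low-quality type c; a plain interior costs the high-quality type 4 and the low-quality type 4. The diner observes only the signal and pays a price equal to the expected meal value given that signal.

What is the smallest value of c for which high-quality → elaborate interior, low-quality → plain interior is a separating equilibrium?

Under separation: elaborate interior → high-quality (pays 39); plain interior → low-quality (pays 27).
High-quality: 39 − 3 = 36 ≥ 27 − 4 = 23. Holds regardless of c. ✓
Low-quality: 27 − 4 ≥ 39 − c, so c ≥ 39 − 23 = 16.

16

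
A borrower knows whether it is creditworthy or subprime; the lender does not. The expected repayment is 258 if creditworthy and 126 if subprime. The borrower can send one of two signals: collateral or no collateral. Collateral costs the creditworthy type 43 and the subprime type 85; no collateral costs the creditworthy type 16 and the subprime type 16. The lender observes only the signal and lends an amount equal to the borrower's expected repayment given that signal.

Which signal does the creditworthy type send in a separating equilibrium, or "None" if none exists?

None

Try creditworthy → collateral, subprime → no collateral:
  If types separate, collateral earns payment 258 and no collateral earns 126.
  Creditworthy: collateral gives 258 − 43 = 215; no collateral gives 126 − 16 = 110. No deviation. ✓
  Subprime: no collateral gives 126 − 16 = 110; collateral gives 258 − 85 = 173. Would deviate. ✗
Try creditworthy → no collateral, subprime → collateral:
  If types separate, no collateral earns payment 258 and collateral earns 126.
  Creditworthy: no collateral gives 258 − 16 = 242; collateral gives 126 − 43 = 83. No deviation. ✓
  Subprime: collateral gives 126 − 85 = 41; no collateral gives 258 − 16 = 242. Would deviate. ✗
Neither assignment is incentive-compatible.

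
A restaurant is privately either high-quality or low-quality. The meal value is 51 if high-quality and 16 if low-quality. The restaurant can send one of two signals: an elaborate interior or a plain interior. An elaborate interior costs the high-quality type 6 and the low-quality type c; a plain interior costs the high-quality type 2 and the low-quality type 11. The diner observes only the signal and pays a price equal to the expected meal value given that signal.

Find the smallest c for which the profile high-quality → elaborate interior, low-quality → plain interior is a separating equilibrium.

Under separation: elaborate interior → high-quality (pays 51); plain interior → low-quality (pays 16).
High-quality: 51 − 6 = 45 ≥ 16 − 2 = 14. Holds regardless of c. ✓
Low-quality: 16 − 11 ≥ 51 − c, so c ≥ 51 − 5 = 46.

46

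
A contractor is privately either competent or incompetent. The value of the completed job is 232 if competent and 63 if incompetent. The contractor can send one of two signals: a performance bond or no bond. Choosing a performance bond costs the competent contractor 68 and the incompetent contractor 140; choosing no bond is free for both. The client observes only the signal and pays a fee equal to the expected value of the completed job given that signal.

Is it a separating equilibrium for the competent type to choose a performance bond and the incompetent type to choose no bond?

No

If types separate, bond earns payment 232 and no bond earns 63.
Competent: bond gives 232 − 68 = 164; no bond gives 63 − 0 = 63. No deviation. ✓
Incompetent: no bond gives 63 − 0 = 63; bond gives 232 − 140 = 92. Would deviate. ✗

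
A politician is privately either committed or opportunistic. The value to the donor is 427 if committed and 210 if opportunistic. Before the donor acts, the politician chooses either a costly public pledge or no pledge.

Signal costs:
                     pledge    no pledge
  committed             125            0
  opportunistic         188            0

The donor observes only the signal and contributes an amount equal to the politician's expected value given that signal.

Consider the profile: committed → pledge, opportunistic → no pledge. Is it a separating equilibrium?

If types separate, pledge earns payment 427 and no pledge earns 210.
Committed: pledge gives 427 − 125 = 302; no pledge gives 210 − 0 = 210. No deviation. ✓
Opportunistic: no pledge gives 210 − 0 = 210; pledge gives 427 − 188 = 239. Would deviate. ✗

No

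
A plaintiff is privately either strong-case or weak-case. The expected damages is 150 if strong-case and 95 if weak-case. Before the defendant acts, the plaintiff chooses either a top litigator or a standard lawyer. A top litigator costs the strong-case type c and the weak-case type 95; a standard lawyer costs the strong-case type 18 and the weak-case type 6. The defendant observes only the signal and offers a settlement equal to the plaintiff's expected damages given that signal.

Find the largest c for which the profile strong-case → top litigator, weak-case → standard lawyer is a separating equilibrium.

73

Under separation: top litigator → strong-case (pays 150); standard lawyer → weak-case (pays 95).
Weak-case: 95 − 6 = 89 ≥ 150 − 95 = 55. Holds regardless of c. ✓
Strong-case: 150 − c ≥ 95 − 18, so c ≤ 150 − 77 = 73.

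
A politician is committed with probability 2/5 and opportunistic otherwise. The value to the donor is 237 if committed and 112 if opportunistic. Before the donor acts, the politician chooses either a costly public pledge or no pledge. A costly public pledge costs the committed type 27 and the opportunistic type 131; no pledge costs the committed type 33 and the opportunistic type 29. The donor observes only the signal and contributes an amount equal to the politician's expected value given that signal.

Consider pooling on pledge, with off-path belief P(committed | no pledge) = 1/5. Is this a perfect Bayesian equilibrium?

On the equilibrium path (pledge) the donor holds the prior 2/5 and pays 2/5·237 + 3/5·112 = 162. Off-path (no pledge) belief 1/5 gives 1/5·237 + 4/5·112 = 137.
Committed: pledge gives 162 − 27 = 135; no pledge gives 137 − 33 = 104. Stays. ✓
Opportunistic: pledge gives 162 − 131 = 31; no pledge gives 137 − 29 = 108. Deviates. ✗

No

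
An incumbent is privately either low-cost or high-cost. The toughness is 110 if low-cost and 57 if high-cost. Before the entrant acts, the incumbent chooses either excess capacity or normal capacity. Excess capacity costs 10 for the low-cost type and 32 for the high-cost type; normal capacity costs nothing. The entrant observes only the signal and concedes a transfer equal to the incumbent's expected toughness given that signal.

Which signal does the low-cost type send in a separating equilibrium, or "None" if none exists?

Try low-cost → excess capacity, high-cost → normal capacity:
  Under separation the entrant infers type exactly: excess capacity → low-cost (pays 110), normal capacity → high-cost (pays 57).
  Low-cost: excess capacity gives 110 − 10 = 100; normal capacity gives 57 − 0 = 57. No deviation. ✓
  High-cost: normal capacity gives 57 − 0 = 57; excess capacity gives 110 − 32 = 78. Would deviate. ✗
Try low-cost → normal capacity, high-cost → excess capacity:
  Under separation the entrant infers type exactly: normal capacity → low-cost (pays 110), excess capacity → high-cost (pays 57).
  Low-cost: normal capacity gives 110 − 0 = 110; excess capacity gives 57 − 10 = 47. No deviation. ✓
  High-cost: excess capacity gives 57 − 32 = 25; normal capacity gives 110 − 0 = 110. Would deviate. ✗
Neither assignment is incentive-compatible.

None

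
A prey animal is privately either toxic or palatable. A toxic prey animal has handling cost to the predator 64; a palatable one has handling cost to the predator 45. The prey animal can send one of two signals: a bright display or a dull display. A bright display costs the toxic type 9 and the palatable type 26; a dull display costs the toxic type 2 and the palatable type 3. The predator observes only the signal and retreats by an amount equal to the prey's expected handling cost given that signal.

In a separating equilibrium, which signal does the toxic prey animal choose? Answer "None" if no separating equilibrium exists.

bright display

Try toxic → bright display, palatable → dull display:
  If types separate, bright display earns payment 64 and dull display earns 45.
  Toxic: bright display gives 64 − 9 = 55; dull display gives 45 − 2 = 43. No deviation. ✓
  Palatable: dull display gives 45 − 3 = 42; bright display gives 64 − 26 = 38. No deviation. ✓
Both hold — the toxic type sends bright display.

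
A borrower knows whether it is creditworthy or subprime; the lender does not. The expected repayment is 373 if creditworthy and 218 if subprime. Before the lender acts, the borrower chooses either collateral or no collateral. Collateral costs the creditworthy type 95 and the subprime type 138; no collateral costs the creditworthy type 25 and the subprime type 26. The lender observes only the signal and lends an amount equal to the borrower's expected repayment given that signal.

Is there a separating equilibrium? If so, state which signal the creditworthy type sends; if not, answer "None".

Try creditworthy → collateral, subprime → no collateral:
  If types separate, collateral earns payment 373 and no collateral earns 218.
  Creditworthy: collateral gives 373 − 95 = 278; no collateral gives 218 − 25 = 193. No deviation. ✓
  Subprime: no collateral gives 218 − 26 = 192; collateral gives 373 − 138 = 235. Would deviate. ✗
Try creditworthy → no collateral, subprime → collateral:
  If types separate, no collateral earns payment 373 and collateral earns 218.
  Creditworthy: no collateral gives 373 − 25 = 348; collateral gives 218 − 95 = 123. No deviation. ✓
  Subprime: collateral gives 218 − 138 = 80; no collateral gives 373 − 26 = 347. Would deviate. ✗
Neither assignment is incentive-compatible.

None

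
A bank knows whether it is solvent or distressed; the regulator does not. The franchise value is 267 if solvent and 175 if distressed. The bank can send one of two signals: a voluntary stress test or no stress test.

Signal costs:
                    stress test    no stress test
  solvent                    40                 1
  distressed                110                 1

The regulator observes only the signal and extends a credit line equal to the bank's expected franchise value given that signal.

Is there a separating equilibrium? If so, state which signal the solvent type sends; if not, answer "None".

stress test

Try solvent → stress test, distressed → no stress test:
  If types separate, stress test earns payment 267 and no stress test earns 175.
  Solvent: stress test gives 267 − 40 = 227; no stress test gives 175 − 1 = 174. No deviation. ✓
  Distressed: no stress test gives 175 − 1 = 174; stress test gives 267 − 110 = 157. No deviation. ✓
Both hold — the solvent type sends stress test.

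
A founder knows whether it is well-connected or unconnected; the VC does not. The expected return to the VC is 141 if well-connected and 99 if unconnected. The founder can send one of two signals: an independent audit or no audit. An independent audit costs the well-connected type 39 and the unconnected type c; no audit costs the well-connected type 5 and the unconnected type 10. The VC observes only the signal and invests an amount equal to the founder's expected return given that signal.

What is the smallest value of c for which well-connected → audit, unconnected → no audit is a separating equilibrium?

Under separation: audit → well-connected (pays 141); no audit → unconnected (pays 99).
Well-connected: 141 − 39 = 102 ≥ 99 − 5 = 94. Holds regardless of c. ✓
Unconnected: 99 − 10 ≥ 141 − c, so c ≥ 141 − 89 = 52.

52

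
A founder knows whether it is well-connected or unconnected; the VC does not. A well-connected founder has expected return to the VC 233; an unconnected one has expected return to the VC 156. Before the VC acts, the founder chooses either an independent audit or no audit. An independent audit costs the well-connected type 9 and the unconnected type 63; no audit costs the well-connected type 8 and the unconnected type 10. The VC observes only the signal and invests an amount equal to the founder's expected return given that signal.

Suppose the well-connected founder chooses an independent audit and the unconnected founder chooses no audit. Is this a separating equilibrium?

No

If types separate, audit earns payment 233 and no audit earns 156.
Well-connected: audit gives 233 − 9 = 224; no audit gives 156 − 8 = 148. No deviation. ✓
Unconnected: no audit gives 156 − 10 = 146; audit gives 233 − 63 = 170. Would deviate. ✗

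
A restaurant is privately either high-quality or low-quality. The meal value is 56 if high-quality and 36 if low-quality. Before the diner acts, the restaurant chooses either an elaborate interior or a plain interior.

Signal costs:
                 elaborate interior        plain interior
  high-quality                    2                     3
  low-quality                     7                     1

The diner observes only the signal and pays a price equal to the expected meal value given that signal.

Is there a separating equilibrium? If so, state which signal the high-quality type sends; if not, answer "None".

None

Try high-quality → elaborate interior, low-quality → plain interior:
  If types separate, elaborate interior earns payment 56 and plain interior earns 36.
  High-quality: elaborate interior gives 56 − 2 = 54; plain interior gives 36 − 3 = 33. No deviation. ✓
  Low-quality: plain interior gives 36 − 1 = 35; elaborate interior gives 56 − 7 = 49. Would deviate. ✗
Try high-quality → plain interior, low-quality → elaborate interior:
  If types separate, plain interior earns payment 56 and elaborate interior earns 36.
  High-quality: plain interior gives 56 − 3 = 53; elaborate interior gives 36 − 2 = 34. No deviation. ✓
  Low-quality: elaborate interior gives 36 − 7 = 29; plain interior gives 56 − 1 = 55. Would deviate. ✗
Neither assignment is incentive-compatible.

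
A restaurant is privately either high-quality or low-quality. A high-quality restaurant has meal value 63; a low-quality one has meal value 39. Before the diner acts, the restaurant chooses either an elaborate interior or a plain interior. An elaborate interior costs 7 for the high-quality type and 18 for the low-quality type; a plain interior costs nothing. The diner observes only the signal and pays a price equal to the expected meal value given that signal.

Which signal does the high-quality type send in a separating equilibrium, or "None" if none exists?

None

Try high-quality → elaborate interior, low-quality → plain interior:
  If types separate, elaborate interior earns payment 63 and plain interior earns 39.
  High-quality: elaborate interior gives 63 − 7 = 56; plain interior gives 39 − 0 = 39. No deviation. ✓
  Low-quality: plain interior gives 39 − 0 = 39; elaborate interior gives 63 − 18 = 45. Would deviate. ✗
Try high-quality → plain interior, low-quality → elaborate interior:
  If types separate, plain interior earns payment 63 and elaborate interior earns 39.
  High-quality: plain interior gives 63 − 0 = 63; elaborate interior gives 39 − 7 = 32. No deviation. ✓
  Low-quality: elaborate interior gives 39 − 18 = 21; plain interior gives 63 − 0 = 63. Would deviate. ✗
Neither assignment is incentive-compatible.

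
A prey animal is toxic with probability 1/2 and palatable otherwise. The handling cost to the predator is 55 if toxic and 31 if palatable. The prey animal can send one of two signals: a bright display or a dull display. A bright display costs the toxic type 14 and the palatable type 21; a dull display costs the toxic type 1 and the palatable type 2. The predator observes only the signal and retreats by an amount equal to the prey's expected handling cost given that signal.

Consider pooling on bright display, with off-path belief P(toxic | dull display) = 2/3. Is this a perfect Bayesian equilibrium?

No

On the equilibrium path (bright display) the predator holds the prior 1/2 and pays 1/2·55 + 1/2·31 = 43. Off-path (dull display) belief 2/3 gives 2/3·55 + 1/3·31 = 47.
Toxic: bright display gives 43 − 14 = 29; dull display gives 47 − 1 = 46. Deviates. ✗
Palatable: bright display gives 43 − 21 = 22; dull display gives 47 − 2 = 45. Deviates. ✗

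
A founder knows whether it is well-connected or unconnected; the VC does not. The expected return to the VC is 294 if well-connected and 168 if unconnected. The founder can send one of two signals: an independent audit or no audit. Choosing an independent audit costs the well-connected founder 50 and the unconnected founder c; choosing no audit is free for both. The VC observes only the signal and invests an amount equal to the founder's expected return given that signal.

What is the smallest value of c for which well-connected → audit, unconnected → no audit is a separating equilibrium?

Under separation: audit → well-connected (pays 294); no audit → unconnected (pays 168).
Well-connected: 294 − 50 = 244 ≥ 168 − 0 = 168. Holds regardless of c. ✓
Unconnected: 168 − 0 ≥ 294 − c, so c ≥ 294 − 168 = 126.

126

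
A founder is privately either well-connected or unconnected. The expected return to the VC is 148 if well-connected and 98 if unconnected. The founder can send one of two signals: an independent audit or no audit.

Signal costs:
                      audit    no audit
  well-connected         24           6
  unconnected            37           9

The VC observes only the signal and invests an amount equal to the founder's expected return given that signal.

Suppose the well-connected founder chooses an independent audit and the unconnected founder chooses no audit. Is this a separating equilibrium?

Under separation the VC infers type exactly: audit → well-connected (pays 148), no audit → unconnected (pays 98).
Well-connected: audit gives 148 − 24 = 124; no audit gives 98 − 6 = 92. No deviation. ✓
Unconnected: no audit gives 98 − 9 = 89; audit gives 148 − 37 = 111. Would deviate. ✗

No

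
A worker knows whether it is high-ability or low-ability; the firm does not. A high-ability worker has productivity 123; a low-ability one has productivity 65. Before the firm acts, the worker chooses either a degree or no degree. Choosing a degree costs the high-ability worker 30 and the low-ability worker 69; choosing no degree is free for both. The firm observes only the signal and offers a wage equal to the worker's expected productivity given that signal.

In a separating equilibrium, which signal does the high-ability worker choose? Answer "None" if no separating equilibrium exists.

Try high-ability → degree, low-ability → no degree:
  If types separate, degree earns payment 123 and no degree earns 65.
  High-ability: degree gives 123 − 30 = 93; no degree gives 65 − 0 = 65. No deviation. ✓
  Low-ability: no degree gives 65 − 0 = 65; degree gives 123 − 69 = 54. No deviation. ✓
Both hold — the high-ability type sends degree.

degree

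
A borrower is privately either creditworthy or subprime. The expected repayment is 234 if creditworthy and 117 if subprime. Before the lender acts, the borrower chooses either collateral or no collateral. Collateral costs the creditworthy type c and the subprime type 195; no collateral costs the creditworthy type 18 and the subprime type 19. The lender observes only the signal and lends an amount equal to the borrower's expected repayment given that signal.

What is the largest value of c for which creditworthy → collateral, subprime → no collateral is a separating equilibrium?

Under separation: collateral → creditworthy (pays 234); no collateral → subprime (pays 117).
Subprime: 117 − 19 = 98 ≥ 234 − 195 = 39. Holds regardless of c. ✓
Creditworthy: 234 − c ≥ 117 − 18, so c ≤ 234 − 99 = 135.

135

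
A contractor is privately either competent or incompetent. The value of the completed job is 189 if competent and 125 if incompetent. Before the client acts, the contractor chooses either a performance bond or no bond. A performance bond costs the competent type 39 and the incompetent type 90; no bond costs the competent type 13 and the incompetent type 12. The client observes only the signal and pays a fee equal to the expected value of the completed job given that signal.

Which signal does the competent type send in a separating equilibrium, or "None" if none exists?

bond

Try competent → bond, incompetent → no bond:
  If types separate, bond earns payment 189 and no bond earns 125.
  Competent: bond gives 189 − 39 = 150; no bond gives 125 − 13 = 112. No deviation. ✓
  Incompetent: no bond gives 125 − 12 = 113; bond gives 189 − 90 = 99. No deviation. ✓
Both hold — the competent type sends bond.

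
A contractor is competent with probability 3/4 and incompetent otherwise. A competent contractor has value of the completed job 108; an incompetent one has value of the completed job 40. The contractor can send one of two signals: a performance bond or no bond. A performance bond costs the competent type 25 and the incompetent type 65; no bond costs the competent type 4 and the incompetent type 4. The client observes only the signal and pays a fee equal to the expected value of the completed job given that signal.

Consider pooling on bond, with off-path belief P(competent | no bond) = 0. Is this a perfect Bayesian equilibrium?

No

At the pooled signal (bond) the client holds the prior 3/4 and pays 3/4·108 + 1/4·40 = 91. Off-path (no bond) belief 0 gives 0·108 + 1·40 = 40.
Competent: bond gives 91 − 25 = 66; no bond gives 40 − 4 = 36. Stays. ✓
Incompetent: bond gives 91 − 65 = 26; no bond gives 40 − 4 = 36. Deviates. ✗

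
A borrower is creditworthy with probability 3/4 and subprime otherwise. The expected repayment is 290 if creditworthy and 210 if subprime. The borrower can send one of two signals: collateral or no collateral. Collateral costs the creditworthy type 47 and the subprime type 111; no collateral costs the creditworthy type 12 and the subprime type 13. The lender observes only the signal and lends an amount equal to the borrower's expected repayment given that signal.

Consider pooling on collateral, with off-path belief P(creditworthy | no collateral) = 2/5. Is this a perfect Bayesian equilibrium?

At the pooled signal (collateral) the lender holds the prior 3/4 and pays 3/4·290 + 1/4·210 = 270. Off-path (no collateral) belief 2/5 gives 2/5·290 + 3/5·210 = 242.
Creditworthy: collateral gives 270 − 47 = 223; no collateral gives 242 − 12 = 230. Deviates. ✗
Subprime: collateral gives 270 − 111 = 159; no collateral gives 242 − 13 = 229. Deviates. ✗

No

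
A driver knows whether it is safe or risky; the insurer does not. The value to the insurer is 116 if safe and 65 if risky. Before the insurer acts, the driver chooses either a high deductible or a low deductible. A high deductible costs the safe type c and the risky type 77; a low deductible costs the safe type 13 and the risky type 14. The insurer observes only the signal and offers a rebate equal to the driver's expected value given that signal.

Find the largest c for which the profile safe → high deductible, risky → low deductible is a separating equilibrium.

Under separation: high deductible → safe (pays 116); low deductible → risky (pays 65).
Risky: 65 − 14 = 51 ≥ 116 − 77 = 39. Holds regardless of c. ✓
Safe: 116 − c ≥ 65 − 13, so c ≤ 116 − 52 = 64.

64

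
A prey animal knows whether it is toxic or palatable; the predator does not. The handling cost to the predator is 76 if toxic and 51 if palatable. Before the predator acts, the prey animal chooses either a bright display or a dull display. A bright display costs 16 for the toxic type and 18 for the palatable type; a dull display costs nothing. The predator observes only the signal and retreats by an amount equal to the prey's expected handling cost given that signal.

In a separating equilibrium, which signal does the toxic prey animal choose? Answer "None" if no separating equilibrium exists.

Try toxic → bright display, palatable → dull display:
  Under separation the predator infers type exactly: bright display → toxic (pays 76), dull display → palatable (pays 51).
  Toxic: bright display gives 76 − 16 = 60; dull display gives 51 − 0 = 51. No deviation. ✓
  Palatable: dull display gives 51 − 0 = 51; bright display gives 76 − 18 = 58. Would deviate. ✗
Try toxic → dull display, palatable → bright display:
  Under separation the predator infers type exactly: dull display → toxic (pays 76), bright display → palatable (pays 51).
  Toxic: dull display gives 76 − 0 = 76; bright display gives 51 − 16 = 35. No deviation. ✓
  Palatable: bright display gives 51 − 18 = 33; dull display gives 76 − 0 = 76. Would deviate. ✗
Neither assignment is incentive-compatible.

None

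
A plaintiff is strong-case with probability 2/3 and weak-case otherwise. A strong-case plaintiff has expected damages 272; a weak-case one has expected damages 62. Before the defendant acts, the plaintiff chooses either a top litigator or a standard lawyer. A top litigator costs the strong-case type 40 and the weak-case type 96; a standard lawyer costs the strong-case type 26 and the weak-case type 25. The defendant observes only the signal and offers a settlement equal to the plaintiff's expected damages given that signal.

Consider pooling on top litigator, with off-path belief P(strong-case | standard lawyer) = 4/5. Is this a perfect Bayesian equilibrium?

On the equilibrium path (top litigator) the defendant holds the prior 2/3 and pays 2/3·272 + 1/3·62 = 202. Off-path (standard lawyer) belief 4/5 gives 4/5·272 + 1/5·62 = 230.
Strong-case: top litigator gives 202 − 40 = 162; standard lawyer gives 230 − 26 = 204. Deviates. ✗
Weak-case: top litigator gives 202 − 96 = 106; standard lawyer gives 230 − 25 = 205. Deviates. ✗

No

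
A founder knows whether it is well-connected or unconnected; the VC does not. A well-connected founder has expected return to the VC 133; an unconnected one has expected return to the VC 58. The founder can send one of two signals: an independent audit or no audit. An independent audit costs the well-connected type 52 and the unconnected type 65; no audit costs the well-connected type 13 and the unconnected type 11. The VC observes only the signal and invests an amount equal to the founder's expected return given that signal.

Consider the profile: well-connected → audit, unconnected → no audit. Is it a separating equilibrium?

No

Under separation the VC infers type exactly: audit → well-connected (pays 133), no audit → unconnected (pays 58).
Well-connected: audit gives 133 − 52 = 81; no audit gives 58 − 13 = 45. No deviation. ✓
Unconnected: no audit gives 58 − 11 = 47; audit gives 133 − 65 = 68. Would deviate. ✗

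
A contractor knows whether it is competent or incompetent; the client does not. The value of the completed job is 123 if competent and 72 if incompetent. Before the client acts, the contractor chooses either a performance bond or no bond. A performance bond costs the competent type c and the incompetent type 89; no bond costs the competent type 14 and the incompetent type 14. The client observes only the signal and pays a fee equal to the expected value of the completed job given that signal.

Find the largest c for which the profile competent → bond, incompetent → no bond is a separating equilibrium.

65

Under separation: bond → competent (pays 123); no bond → incompetent (pays 72).
Incompetent: 72 − 14 = 58 ≥ 123 − 89 = 34. Holds regardless of c. ✓
Competent: 123 − c ≥ 72 − 14, so c ≤ 123 − 58 = 65.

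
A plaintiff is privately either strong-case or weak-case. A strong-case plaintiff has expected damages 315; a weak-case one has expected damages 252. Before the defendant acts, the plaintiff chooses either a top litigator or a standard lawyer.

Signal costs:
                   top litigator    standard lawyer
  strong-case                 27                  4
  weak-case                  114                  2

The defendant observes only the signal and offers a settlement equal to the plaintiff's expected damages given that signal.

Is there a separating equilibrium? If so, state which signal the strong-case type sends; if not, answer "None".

top litigator

Try strong-case → top litigator, weak-case → standard lawyer:
  If types separate, top litigator earns payment 315 and standard lawyer earns 252.
  Strong-case: top litigator gives 315 − 27 = 288; standard lawyer gives 252 − 4 = 248. No deviation. ✓
  Weak-case: standard lawyer gives 252 − 2 = 250; top litigator gives 315 − 114 = 201. No deviation. ✓
Both hold — the strong-case type sends top litigator.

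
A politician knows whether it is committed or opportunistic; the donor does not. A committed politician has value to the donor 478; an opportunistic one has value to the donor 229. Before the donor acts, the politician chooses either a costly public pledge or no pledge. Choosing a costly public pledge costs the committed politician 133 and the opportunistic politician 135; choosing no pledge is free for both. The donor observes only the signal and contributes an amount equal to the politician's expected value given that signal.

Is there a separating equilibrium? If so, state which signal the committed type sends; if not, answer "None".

None

Try committed → pledge, opportunistic → no pledge:
  Under separation the donor infers type exactly: pledge → committed (pays 478), no pledge → opportunistic (pays 229).
  Committed: pledge gives 478 − 133 = 345; no pledge gives 229 − 0 = 229. No deviation. ✓
  Opportunistic: no pledge gives 229 − 0 = 229; pledge gives 478 − 135 = 343. Would deviate. ✗
Try committed → no pledge, opportunistic → pledge:
  Under separation the donor infers type exactly: no pledge → committed (pays 478), pledge → opportunistic (pays 229).
  Committed: no pledge gives 478 − 0 = 478; pledge gives 229 − 133 = 96. No deviation. ✓
  Opportunistic: pledge gives 229 − 135 = 94; no pledge gives 478 − 0 = 478. Would deviate. ✗
Neither assignment is incentive-compatible.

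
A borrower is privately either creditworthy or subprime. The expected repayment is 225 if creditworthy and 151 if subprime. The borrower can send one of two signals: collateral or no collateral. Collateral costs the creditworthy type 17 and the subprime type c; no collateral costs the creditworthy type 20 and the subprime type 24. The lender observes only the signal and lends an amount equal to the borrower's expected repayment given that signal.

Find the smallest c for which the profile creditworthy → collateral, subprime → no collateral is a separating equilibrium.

Under separation: collateral → creditworthy (pays 225); no collateral → subprime (pays 151).
Creditworthy: 225 − 17 = 208 ≥ 151 − 20 = 131. Holds regardless of c. ✓
Subprime: 151 − 24 ≥ 225 − c, so c ≥ 225 − 127 = 98.

98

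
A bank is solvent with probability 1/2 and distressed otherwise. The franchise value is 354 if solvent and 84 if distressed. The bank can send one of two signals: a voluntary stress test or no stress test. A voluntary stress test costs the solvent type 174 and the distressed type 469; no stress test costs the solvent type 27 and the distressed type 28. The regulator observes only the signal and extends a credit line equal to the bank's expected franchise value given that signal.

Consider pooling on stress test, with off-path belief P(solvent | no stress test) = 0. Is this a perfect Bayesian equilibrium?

At the pooled signal (stress test) the regulator holds the prior 1/2 and pays 1/2·354 + 1/2·84 = 219. Off-path (no stress test) belief 0 gives 0·354 + 1·84 = 84.
Solvent: stress test gives 219 − 174 = 45; no stress test gives 84 − 27 = 57. Deviates. ✗
Distressed: stress test gives 219 − 469 = -250; no stress test gives 84 − 28 = 56. Deviates. ✗

No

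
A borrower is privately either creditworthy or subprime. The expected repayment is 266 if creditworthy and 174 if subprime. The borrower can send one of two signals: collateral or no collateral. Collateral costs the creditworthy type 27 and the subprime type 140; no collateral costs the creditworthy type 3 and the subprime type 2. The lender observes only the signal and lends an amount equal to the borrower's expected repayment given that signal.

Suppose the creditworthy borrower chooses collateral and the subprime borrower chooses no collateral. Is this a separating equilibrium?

Yes

Under separation the lender infers type exactly: collateral → creditworthy (pays 266), no collateral → subprime (pays 174).
Creditworthy: collateral gives 266 − 27 = 239; no collateral gives 174 − 3 = 171. No deviation. ✓
Subprime: no collateral gives 174 − 2 = 172; collateral gives 266 − 140 = 126. No deviation. ✓
Neither type gains from mimicking the other.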